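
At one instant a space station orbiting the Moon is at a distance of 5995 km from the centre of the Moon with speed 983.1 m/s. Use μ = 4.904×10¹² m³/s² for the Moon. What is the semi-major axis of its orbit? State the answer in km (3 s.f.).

a ≈ 7320 km

r = 5.995×10⁶ m.
Specific orbital energy ε = v²/2 − μ/r = (983.1)²/2 − 4.904×10¹²/5.995×10⁶ = -3.348×10⁵ J/kg.
Since ε = −μ/(2a), a = −μ/(2ε) = 7.324×10⁶ m = 7324.4 km.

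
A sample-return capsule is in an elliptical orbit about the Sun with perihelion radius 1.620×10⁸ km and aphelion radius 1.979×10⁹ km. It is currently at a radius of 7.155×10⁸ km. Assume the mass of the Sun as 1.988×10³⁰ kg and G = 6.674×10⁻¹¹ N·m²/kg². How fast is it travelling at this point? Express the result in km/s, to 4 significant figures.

v ≈ 15.71 km/s

μ = GM = 6.674×10⁻¹¹ × 1.988×10³⁰ = 1.327×10²⁰ m³/s².
Semi-major axis a = (r_p + r_a)/2 = 1.0705×10⁹ km = 1.070×10¹² m.
Vis-viva: v² = μ(2/r − 1/a) = 1.327×10²⁰ × (2.795×10⁻¹² − 9.341×10⁻¹³) = 2.469×10⁸ m²/s².
v = 15710 m/s = 15.71 km/s.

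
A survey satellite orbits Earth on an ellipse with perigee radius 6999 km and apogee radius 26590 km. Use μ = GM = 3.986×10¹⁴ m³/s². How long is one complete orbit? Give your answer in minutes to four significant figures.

T ≈ 361.0 minutes

Semi-major axis a = (r_p + r_a)/2 = (6999.0 + 26590)/2 = 16794 km = 1.679×10⁷ m.
By Kepler's third law T = 2π√(a³/μ) = 2π × 3.447×10³ = 2.166×10⁴ s.
= 361.0 minutes.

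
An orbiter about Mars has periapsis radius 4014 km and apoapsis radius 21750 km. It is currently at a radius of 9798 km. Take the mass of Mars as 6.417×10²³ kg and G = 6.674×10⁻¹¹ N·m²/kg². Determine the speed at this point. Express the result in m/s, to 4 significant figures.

v ≈ 2328 m/s

μ = GM = 6.674×10⁻¹¹ × 6.417×10²³ = 4.283×10¹³ m³/s².
Semi-major axis a = (r_p + r_a)/2 = 12882 km = 1.288×10⁷ m.
Vis-viva: v² = μ(2/r − 1/a) = 4.283×10¹³ × (2.041×10⁻⁷ − 7.763×10⁻⁸) = 5.417×10⁶ m²/s².
v = 2328 m/s.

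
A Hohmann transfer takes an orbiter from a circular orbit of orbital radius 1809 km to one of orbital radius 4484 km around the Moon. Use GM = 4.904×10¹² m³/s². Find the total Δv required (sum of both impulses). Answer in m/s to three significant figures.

r₁ = 1809 km = 1.809×10⁶ m.
r₂ = 4484 km = 4.484×10⁶ m.
Transfer ellipse a_t = (r₁ + r₂)/2 = 3.146×10⁶ m.
At r₁: circular v_c1 = √(μ/r₁) = 1646 m/s; transfer-perilune v_p = √[μ(2/r₁ − 1/a_t)] = 1966 m/s.
Δv₁ = v_p − v_c1 = 319.0 m/s.
At r₂: circular v_c2 = √(μ/r₂) = 1046 m/s; transfer-apolune v_a = √[μ(2/r₂ − 1/a_t)] = 793.0 m/s.
Δv₂ = v_c2 − v_a = 252.8 m/s.
Total Δv = Δv₁ + Δv₂ = 571.9 m/s.

Δv_total ≈ 572 m/s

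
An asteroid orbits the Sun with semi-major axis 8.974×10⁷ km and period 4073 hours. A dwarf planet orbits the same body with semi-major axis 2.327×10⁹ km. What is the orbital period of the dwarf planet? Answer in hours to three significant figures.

Kepler's third law: T² ∝ a³, so T₂ = T₁ (a₂/a₁)^(3/2).
a₂/a₁ = 25.93, (a₂/a₁)^(3/2) = 132.0.
T₂ = 4073 × 132.0 = 5.378×10⁵ hours.

T₂ ≈ 5.38×10⁵ hours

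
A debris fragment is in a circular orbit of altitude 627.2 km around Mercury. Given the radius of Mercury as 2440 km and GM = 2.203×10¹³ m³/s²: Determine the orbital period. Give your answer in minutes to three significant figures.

r = 2440 + 627.2 = 3067.2 km = 3.0672×10⁶ m.
Kepler's third law: T = 2π√(r³/μ) = 2π√((3.067×10⁶)³ / 2.203×10¹³).
r³/μ = 1.310×10⁶ s², so T = 2π × 1.144×10³ = 7.191×10³ s.
Converting: 7.191×10³ s ÷ 60.00 = 119.8 minutes.

T ≈ 120 minutes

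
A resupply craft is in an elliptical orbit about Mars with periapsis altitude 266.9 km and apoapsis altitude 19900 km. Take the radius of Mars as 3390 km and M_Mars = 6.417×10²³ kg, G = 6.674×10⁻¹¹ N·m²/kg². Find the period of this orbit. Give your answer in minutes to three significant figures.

T ≈ 791 minutes

μ = GM = 6.674×10⁻¹¹ × 6.417×10²³ = 4.283×10¹³ m³/s².
r_p = 3390 + 266.9 = 3656.9 km = 3.6569×10⁶ m.
r_a = 3390 + 19900 = 23290 km = 2.3290×10⁷ m.
Semi-major axis a = (r_p + r_a)/2 = (3656.9 + 23290)/2 = 13473 km = 1.347×10⁷ m.
By Kepler's third law T = 2π√(a³/μ) = 2π × 7.557×10³ = 4.748×10⁴ s.
= 791.4 minutes.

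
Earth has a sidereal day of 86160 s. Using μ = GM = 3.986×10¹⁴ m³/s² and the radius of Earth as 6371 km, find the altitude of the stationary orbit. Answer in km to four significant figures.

A synchronous orbit has period T, so by Kepler's third law a = (μT²/4π²)^(1/3).
μT²/4π² = 3.986×10¹⁴ × (8.616×10⁴)² / 39.48 = 7.495×10²² m³.
a = 4.216×10⁷ m = 42163 km.
Altitude h = a − R = 42163 − 6371 = 35792 km.

h_sync ≈ 35790 km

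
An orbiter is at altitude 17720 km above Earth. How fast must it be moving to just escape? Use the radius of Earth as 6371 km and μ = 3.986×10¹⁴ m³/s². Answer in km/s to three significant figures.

v_esc ≈ 5.75 km/s

r = 6371 + 17720 = 24091 km = 2.4091×10⁷ m.
Escape speed v_esc = √(2μ/r) = √(2 × 3.986×10¹⁴ / 2.409×10⁷) = √(3.309×10⁷) = 5752 m/s.
= 5.752 km/s.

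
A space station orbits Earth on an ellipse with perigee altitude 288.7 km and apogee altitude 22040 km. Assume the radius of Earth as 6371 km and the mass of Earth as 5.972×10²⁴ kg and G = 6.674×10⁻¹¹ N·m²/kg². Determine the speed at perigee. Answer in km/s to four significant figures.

μ = GM = 6.674×10⁻¹¹ × 5.972×10²⁴ = 3.986×10¹⁴ m³/s².
r_p = 6371 + 288.7 = 6659.7 km = 6.6597×10⁶ m.
r_a = 6371 + 22040 = 28411 km = 2.8411×10⁷ m.
Semi-major axis a = (r_p + r_a)/2 = 17535 km = 1.754×10⁷ m.
Vis-viva: v² = μ(2/r − 1/a) = 3.986×10¹⁴ × (3.003×10⁻⁷ − 5.703×10⁻⁸) = 9.697×10⁷ m²/s².
v = 9847 m/s = 9.847 km/s.

v ≈ 9.847 km/s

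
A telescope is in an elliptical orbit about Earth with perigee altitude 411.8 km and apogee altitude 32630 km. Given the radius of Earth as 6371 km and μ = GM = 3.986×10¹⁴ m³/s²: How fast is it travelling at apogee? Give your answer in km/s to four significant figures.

r_p = 6371 + 411.8 = 6782.8 km = 6.7828×10⁶ m.
r_a = 6371 + 32630 = 39001 km = 3.9001×10⁷ m.
Semi-major axis a = (r_p + r_a)/2 = 22892 km = 2.289×10⁷ m.
Vis-viva: v² = μ(2/r − 1/a) = 3.986×10¹⁴ × (5.128×10⁻⁸ − 4.368×10⁻⁸) = 3.028×10⁶ m²/s².
v = 1740 m/s = 1.740 km/s.

v ≈ 1.740 km/s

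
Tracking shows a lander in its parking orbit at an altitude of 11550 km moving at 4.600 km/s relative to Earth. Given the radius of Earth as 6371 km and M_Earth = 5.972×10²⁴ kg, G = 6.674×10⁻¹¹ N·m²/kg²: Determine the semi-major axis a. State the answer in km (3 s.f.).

μ = GM = 6.674×10⁻¹¹ × 5.972×10²⁴ = 3.986×10¹⁴ m³/s².
r = 6371 + 11550 = 17921 km = 1.792×10⁷ m.
Specific orbital energy ε = v²/2 − μ/r = (4600)²/2 − 3.986×10¹⁴/1.792×10⁷ = -1.166×10⁷ J/kg.
Since ε = −μ/(2a), a = −μ/(2ε) = 1.709×10⁷ m = 17091 km.

a ≈ 17100 km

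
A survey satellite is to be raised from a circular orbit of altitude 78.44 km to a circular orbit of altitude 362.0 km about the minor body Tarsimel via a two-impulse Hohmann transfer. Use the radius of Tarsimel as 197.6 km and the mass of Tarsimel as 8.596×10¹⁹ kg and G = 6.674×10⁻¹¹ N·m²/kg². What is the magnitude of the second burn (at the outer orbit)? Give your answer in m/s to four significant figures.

Δv ≈ 18.95 m/s

μ = GM = 6.674×10⁻¹¹ × 8.596×10¹⁹ = 5.737×10⁹ m³/s².
r₁ = 197.6 + 78.44 = 276.04 km = 2.7604×10⁵ m.
r₂ = 197.6 + 362.0 = 559.60 km = 5.5960×10⁵ m.
Transfer ellipse a_t = (r₁ + r₂)/2 = 4.178×10⁵ m.
At r₁: circular v_c1 = √(μ/r₁) = 144.2 m/s; transfer-periapsis v_p = √[μ(2/r₁ − 1/a_t)] = 166.8 m/s.
At r₂: circular v_c2 = √(μ/r₂) = 101.3 m/s; transfer-apoapsis v_a = √[μ(2/r₂ − 1/a_t)] = 82.30 m/s.
Δv₂ = v_c2 − v_a = 18.95 m/s.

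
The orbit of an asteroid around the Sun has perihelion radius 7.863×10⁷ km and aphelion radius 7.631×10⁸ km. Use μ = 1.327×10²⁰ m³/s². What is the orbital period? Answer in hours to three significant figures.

T ≈ 41400 hours

Semi-major axis a = (r_p + r_a)/2 = (7.8630×10⁷ + 7.6310×10⁸)/2 = 4.2086×10⁸ km = 4.209×10¹¹ m.
By Kepler's third law T = 2π√(a³/μ) = 2π × 2.370×10⁷ = 1.489×10⁸ s.
= 41370 hours.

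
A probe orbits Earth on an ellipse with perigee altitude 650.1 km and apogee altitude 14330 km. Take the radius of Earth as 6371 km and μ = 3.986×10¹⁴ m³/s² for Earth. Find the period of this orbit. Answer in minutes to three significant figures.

r_p = 6371 + 650.1 = 7021.1 km = 7.0211×10⁶ m.
r_a = 6371 + 14330 = 20701 km = 2.0701×10⁷ m.
Semi-major axis a = (r_p + r_a)/2 = (7021.1 + 20701)/2 = 13861 km = 1.386×10⁷ m.
By Kepler's third law T = 2π√(a³/μ) = 2π × 2.585×10³ = 1.624×10⁴ s.
= 270.7 minutes.

T ≈ 271 minutes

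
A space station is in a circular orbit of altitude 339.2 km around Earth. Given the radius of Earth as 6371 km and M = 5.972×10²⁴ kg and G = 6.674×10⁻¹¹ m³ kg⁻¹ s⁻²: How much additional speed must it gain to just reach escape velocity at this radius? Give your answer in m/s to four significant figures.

Δv ≈ 3192 m/s

μ = GM = 6.674×10⁻¹¹ × 5.972×10²⁴ = 3.986×10¹⁴ m³/s².
r = 6371 + 339.2 = 6710.2 km = 6.7102×10⁶ m.
Circular speed v_c = √(μ/r) = 7707 m/s.
Escape speed v_esc = √(2μ/r) = √2 × v_c = 10900 m/s.
Δv = v_esc − v_c = 3192 m/s.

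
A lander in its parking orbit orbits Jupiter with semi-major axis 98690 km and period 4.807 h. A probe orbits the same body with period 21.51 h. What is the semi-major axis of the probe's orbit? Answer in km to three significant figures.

Kepler's third law: a³ ∝ T², so a₂ = a₁ (T₂/T₁)^(2/3).
T₂/T₁ = 4.475, (T₂/T₁)^(2/3) = 2.715.
a₂ = 98690 × 2.715 = 2.680×10⁵ km.

a₂ ≈ 2.68×10⁵ km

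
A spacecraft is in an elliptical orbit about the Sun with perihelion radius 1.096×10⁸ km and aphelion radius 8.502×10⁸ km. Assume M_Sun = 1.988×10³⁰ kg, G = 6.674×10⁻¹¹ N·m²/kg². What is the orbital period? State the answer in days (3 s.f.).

T ≈ 2100 days

μ = GM = 6.674×10⁻¹¹ × 1.988×10³⁰ = 1.327×10²⁰ m³/s².
Semi-major axis a = (r_p + r_a)/2 = (1.0960×10⁸ + 8.5020×10⁸)/2 = 4.7990×10⁸ km = 4.799×10¹¹ m.
By Kepler's third law T = 2π√(a³/μ) = 2π × 2.886×10⁷ = 1.813×10⁸ s.
= 2099 days.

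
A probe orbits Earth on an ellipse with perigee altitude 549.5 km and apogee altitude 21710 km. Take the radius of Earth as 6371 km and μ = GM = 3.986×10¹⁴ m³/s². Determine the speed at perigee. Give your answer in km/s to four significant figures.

r_p = 6371 + 549.5 = 6920.5 km = 6.9205×10⁶ m.
r_a = 6371 + 21710 = 28081 km = 2.8081×10⁷ m.
Semi-major axis a = (r_p + r_a)/2 = 17501 km = 1.750×10⁷ m.
Vis-viva: v² = μ(2/r − 1/a) = 3.986×10¹⁴ × (2.890×10⁻⁷ − 5.714×10⁻⁸) = 9.242×10⁷ m²/s².
v = 9613 m/s = 9.613 km/s.

v ≈ 9.613 km/s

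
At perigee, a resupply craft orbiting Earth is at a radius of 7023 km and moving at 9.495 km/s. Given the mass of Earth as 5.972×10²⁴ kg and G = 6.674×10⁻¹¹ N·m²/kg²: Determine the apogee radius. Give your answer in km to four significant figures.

μ = GM = 6.674×10⁻¹¹ × 5.972×10²⁴ = 3.986×10¹⁴ m³/s².
r_p = 7.023×10⁶ m.
Specific energy ε = v²/2 − μ/r = -1.167×10⁷ J/kg, so a = −μ/(2ε) = 1.707×10⁷ m.
The apsides satisfy r_p + r_a = 2a, so the apogee radius is 2a − r_p = 2.712×10⁷ m = 27117 km.

apogee radius ≈ 27120 km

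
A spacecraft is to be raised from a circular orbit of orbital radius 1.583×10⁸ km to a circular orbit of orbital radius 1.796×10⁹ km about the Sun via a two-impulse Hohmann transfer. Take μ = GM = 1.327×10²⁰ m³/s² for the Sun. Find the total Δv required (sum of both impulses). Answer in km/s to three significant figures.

Δv_total ≈ 15.4 km/s

r₁ = 1.583×10⁸ km = 1.583×10¹¹ m.
r₂ = 1.796×10⁹ km = 1.796×10¹² m.
Transfer ellipse a_t = (r₁ + r₂)/2 = 9.772×10¹¹ m.
At r₁: circular v_c1 = √(μ/r₁) = 28950 m/s; transfer-perihelion v_p = √[μ(2/r₁ − 1/a_t)] = 39250 m/s.
Δv₁ = v_p − v_c1 = 10300 m/s.
At r₂: circular v_c2 = √(μ/r₂) = 8596 m/s; transfer-aphelion v_a = √[μ(2/r₂ − 1/a_t)] = 3460 m/s.
Δv₂ = v_c2 − v_a = 5136 m/s.
Total Δv = Δv₁ + Δv₂ = 15440 m/s = 15.44 km/s.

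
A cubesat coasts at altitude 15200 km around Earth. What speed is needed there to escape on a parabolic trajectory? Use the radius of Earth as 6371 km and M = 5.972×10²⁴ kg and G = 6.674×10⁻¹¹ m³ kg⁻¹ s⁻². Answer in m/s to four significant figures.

μ = GM = 6.674×10⁻¹¹ × 5.972×10²⁴ = 3.986×10¹⁴ m³/s².
r = 6371 + 15200 = 21571 km = 2.1571×10⁷ m.
Escape speed v_esc = √(2μ/r) = √(2 × 3.986×10¹⁴ / 2.157×10⁷) = √(3.695×10⁷) = 6079 m/s.

v_esc ≈ 6079 m/s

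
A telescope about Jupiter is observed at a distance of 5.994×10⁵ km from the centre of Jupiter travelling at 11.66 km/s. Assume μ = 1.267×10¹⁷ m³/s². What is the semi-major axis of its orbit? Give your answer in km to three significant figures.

r = 5.994×10⁸ m.
Vis-viva rearranged: 1/a = 2/r − v²/μ = 3.337×10⁻⁹ − 1.073×10⁻⁹ = 2.264×10⁻⁹ m⁻¹.
a = 4.418×10⁸ m = 4.4177×10⁵ km.

a ≈ 4.42×10⁵ km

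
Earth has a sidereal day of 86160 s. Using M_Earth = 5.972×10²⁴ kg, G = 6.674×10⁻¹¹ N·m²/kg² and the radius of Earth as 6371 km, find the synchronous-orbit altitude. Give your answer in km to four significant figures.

μ = GM = 6.674×10⁻¹¹ × 5.972×10²⁴ = 3.986×10¹⁴ m³/s².
A synchronous orbit has period T, so by Kepler's third law a = (μT²/4π²)^(1/3).
μT²/4π² = 3.986×10¹⁴ × (8.616×10⁴)² / 39.48 = 7.495×10²² m³.
a = 4.216×10⁷ m = 42162 km.
Altitude h = a − R = 42162 − 6371 = 35791 km.

h_sync ≈ 35790 km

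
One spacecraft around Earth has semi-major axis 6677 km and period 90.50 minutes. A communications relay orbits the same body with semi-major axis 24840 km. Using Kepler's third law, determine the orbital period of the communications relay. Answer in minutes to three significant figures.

Kepler's third law: T² ∝ a³, so T₂ = T₁ (a₂/a₁)^(3/2).
a₂/a₁ = 3.720, (a₂/a₁)^(3/2) = 7.176.
T₂ = 90.50 × 7.176 = 649.4 minutes.

T₂ ≈ 649 minutes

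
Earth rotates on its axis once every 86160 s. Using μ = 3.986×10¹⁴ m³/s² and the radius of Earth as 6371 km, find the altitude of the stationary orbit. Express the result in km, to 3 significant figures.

h_sync ≈ 35800 km

A synchronous orbit has period T, so by Kepler's third law a = (μT²/4π²)^(1/3).
μT²/4π² = 3.986×10¹⁴ × (8.616×10⁴)² / 39.48 = 7.495×10²² m³.
a = 4.216×10⁷ m = 42163 km.
Altitude h = a − R = 42163 − 6371 = 35792 km.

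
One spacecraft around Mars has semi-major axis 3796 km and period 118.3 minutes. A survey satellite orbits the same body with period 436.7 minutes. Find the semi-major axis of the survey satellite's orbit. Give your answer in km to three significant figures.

a₂ ≈ 9070 km

Kepler's third law: a³ ∝ T², so a₂ = a₁ (T₂/T₁)^(2/3).
T₂/T₁ = 3.691, (T₂/T₁)^(2/3) = 2.389.
a₂ = 3796 × 2.389 = 9067 km.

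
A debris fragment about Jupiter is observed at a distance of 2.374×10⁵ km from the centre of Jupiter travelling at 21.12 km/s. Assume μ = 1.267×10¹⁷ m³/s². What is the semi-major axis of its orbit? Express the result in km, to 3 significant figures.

a ≈ 2.04×10⁵ km

r = 2.374×10⁸ m.
Specific orbital energy ε = v²/2 − μ/r = (21120)²/2 − 1.267×10¹⁷/2.374×10⁸ = -3.107×10⁸ J/kg.
Since ε = −μ/(2a), a = −μ/(2ε) = 2.039×10⁸ m = 2.0391×10⁵ km.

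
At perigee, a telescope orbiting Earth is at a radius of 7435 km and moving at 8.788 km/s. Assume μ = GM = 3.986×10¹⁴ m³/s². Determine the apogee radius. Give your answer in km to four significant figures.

apogee radius ≈ 19140 km

r_p = 7.435×10⁶ m.
Specific energy ε = v²/2 − μ/r = -1.500×10⁷ J/kg, so a = −μ/(2ε) = 1.329×10⁷ m.
The apsides satisfy r_p + r_a = 2a, so the apogee radius is 2a − r_p = 1.914×10⁷ m = 19144 km.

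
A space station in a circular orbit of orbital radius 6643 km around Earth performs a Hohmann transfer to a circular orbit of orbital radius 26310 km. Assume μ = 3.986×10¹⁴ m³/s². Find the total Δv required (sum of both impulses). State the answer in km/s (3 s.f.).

Δv_total ≈ 3.46 km/s

r₁ = 6643 km = 6.643×10⁶ m.
r₂ = 26310 km = 2.631×10⁷ m.
Transfer ellipse a_t = (r₁ + r₂)/2 = 1.648×10⁷ m.
At r₁: circular v_c1 = √(μ/r₁) = 7746 m/s; transfer-perigee v_p = √[μ(2/r₁ − 1/a_t)] = 9788 m/s.
Δv₁ = v_p − v_c1 = 2042 m/s.
At r₂: circular v_c2 = √(μ/r₂) = 3892 m/s; transfer-apogee v_a = √[μ(2/r₂ − 1/a_t)] = 2471 m/s.
Δv₂ = v_c2 − v_a = 1421 m/s.
Total Δv = Δv₁ + Δv₂ = 3463 m/s = 3.463 km/s.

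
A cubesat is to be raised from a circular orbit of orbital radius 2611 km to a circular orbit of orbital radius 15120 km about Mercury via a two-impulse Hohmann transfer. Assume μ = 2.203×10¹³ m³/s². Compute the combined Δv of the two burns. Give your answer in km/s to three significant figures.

r₁ = 2611 km = 2.611×10⁶ m.
r₂ = 15120 km = 1.512×10⁷ m.
Transfer ellipse a_t = (r₁ + r₂)/2 = 8.866×10⁶ m.
At r₁: circular v_c1 = √(μ/r₁) = 2905 m/s; transfer-periherm v_p = √[μ(2/r₁ − 1/a_t)] = 3793 m/s.
Δv₁ = v_p − v_c1 = 888.7 m/s.
At r₂: circular v_c2 = √(μ/r₂) = 1207 m/s; transfer-apoherm v_a = √[μ(2/r₂ − 1/a_t)] = 655.1 m/s.
Δv₂ = v_c2 − v_a = 552.0 m/s.
Total Δv = Δv₁ + Δv₂ = 1441 m/s = 1.441 km/s.

Δv_total ≈ 1.44 km/s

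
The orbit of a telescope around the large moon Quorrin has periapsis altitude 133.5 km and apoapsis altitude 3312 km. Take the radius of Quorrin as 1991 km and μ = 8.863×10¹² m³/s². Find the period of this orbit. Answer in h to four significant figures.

T ≈ 4.196 h

r_p = 1991 + 133.5 = 2124.5 km = 2.1245×10⁶ m.
r_a = 1991 + 3312 = 5303.0 km = 5.3030×10⁶ m.
Semi-major axis a = (r_p + r_a)/2 = (2124.5 + 5303.0)/2 = 3713.8 km = 3.714×10⁶ m.
By Kepler's third law T = 2π√(a³/μ) = 2π × 2.404×10³ = 1.510×10⁴ s.
= 4.196 h.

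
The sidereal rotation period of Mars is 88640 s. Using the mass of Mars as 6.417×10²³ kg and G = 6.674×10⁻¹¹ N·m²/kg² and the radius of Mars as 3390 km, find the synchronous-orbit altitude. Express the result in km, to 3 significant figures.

h_sync ≈ 17000 km

μ = GM = 6.674×10⁻¹¹ × 6.417×10²³ = 4.283×10¹³ m³/s².
A synchronous orbit has period T, so by Kepler's third law a = (μT²/4π²)^(1/3).
μT²/4π² = 4.283×10¹³ × (8.864×10⁴)² / 39.48 = 8.524×10²¹ m³.
a = 2.043×10⁷ m = 20427 km.
Altitude h = a − R = 20427 − 3390 = 17037 km.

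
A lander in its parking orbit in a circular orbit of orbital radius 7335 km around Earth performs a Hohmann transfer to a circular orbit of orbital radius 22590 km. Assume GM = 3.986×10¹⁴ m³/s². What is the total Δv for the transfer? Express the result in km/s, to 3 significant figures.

r₁ = 7335 km = 7.335×10⁶ m.
r₂ = 22590 km = 2.259×10⁷ m.
Transfer ellipse a_t = (r₁ + r₂)/2 = 1.496×10⁷ m.
At r₁: circular v_c1 = √(μ/r₁) = 7372 m/s; transfer-perigee v_p = √[μ(2/r₁ − 1/a_t)] = 9058 m/s.
Δv₁ = v_p − v_c1 = 1686 m/s.
At r₂: circular v_c2 = √(μ/r₂) = 4201 m/s; transfer-apogee v_a = √[μ(2/r₂ − 1/a_t)] = 2941 m/s.
Δv₂ = v_c2 − v_a = 1260 m/s.
Total Δv = Δv₁ + Δv₂ = 2946 m/s = 2.946 km/s.

Δv_total ≈ 2.95 km/s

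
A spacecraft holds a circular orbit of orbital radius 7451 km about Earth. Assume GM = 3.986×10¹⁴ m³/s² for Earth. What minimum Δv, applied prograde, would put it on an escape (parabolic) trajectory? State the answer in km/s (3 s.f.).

Δv ≈ 3.03 km/s

r = 7451 km = 7.451×10⁶ m.
Circular speed v_c = √(μ/r) = 7314 m/s.
Escape speed v_esc = √(2μ/r) = √2 × v_c = 10340 m/s.
Δv = v_esc − v_c = 3030 m/s = 3.030 km/s.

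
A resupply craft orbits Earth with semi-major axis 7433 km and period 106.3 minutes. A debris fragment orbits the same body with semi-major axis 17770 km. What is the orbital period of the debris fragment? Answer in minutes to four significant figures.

Kepler's third law: T² ∝ a³, so T₂ = T₁ (a₂/a₁)^(3/2).
a₂/a₁ = 2.391, (a₂/a₁)^(3/2) = 3.696.
T₂ = 106.3 × 3.696 = 392.9 minutes.

T₂ ≈ 392.9 minutes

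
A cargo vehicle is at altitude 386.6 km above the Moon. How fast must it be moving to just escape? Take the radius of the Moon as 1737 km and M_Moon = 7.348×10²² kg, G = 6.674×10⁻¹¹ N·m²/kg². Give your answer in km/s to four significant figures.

v_esc ≈ 2.149 km/s

μ = GM = 6.674×10⁻¹¹ × 7.348×10²² = 4.904×10¹² m³/s².
r = 1737 + 386.6 = 2123.6 km = 2.1236×10⁶ m.
Escape speed v_esc = √(2μ/r) = √(2 × 4.904×10¹² / 2.124×10⁶) = √(4.619×10⁶) = 2149 m/s.
= 2.149 km/s.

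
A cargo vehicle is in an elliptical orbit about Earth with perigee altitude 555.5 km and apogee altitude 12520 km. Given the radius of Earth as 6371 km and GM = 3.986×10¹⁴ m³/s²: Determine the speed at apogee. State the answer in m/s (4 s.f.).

r_p = 6371 + 555.5 = 6926.5 km = 6.9265×10⁶ m.
r_a = 6371 + 12520 = 18891 km = 1.8891×10⁷ m.
Semi-major axis a = (r_p + r_a)/2 = 12909 km = 1.291×10⁷ m.
Vis-viva: v² = μ(2/r − 1/a) = 3.986×10¹⁴ × (1.059×10⁻⁷ − 7.747×10⁻⁸) = 1.132×10⁷ m²/s².
v = 3365 m/s.

v ≈ 3365 m/s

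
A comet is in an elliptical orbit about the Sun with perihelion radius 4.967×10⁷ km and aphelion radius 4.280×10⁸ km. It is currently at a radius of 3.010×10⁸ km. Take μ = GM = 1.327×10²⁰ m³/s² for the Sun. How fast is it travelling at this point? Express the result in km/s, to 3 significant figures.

Semi-major axis a = (r_p + r_a)/2 = 2.3884×10⁸ km = 2.388×10¹¹ m.
Vis-viva: v² = μ(2/r − 1/a) = 1.327×10²⁰ × (6.645×10⁻¹² − 4.187×10⁻¹²) = 3.261×10⁸ m²/s².
v = 18060 m/s = 18.06 km/s.

v ≈ 18.1 km/s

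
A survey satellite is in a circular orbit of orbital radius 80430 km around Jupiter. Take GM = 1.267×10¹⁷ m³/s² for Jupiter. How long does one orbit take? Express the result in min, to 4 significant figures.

T ≈ 212.2 min

r = 80430 km = 8.043×10⁷ m.
Kepler's third law: T = 2π√(r³/μ) = 2π√((8.043×10⁷)³ / 1.267×10¹⁷).
r³/μ = 4.107×10⁶ s², so T = 2π × 2.026×10³ = 1.273×10⁴ s.
Converting: 1.273×10⁴ s ÷ 60.00 = 212.2 min.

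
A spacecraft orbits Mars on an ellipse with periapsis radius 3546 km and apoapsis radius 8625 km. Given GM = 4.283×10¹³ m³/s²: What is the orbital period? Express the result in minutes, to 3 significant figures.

T ≈ 240 minutes

Semi-major axis a = (r_p + r_a)/2 = (3546.0 + 8625.0)/2 = 6085.5 km = 6.086×10⁶ m.
By Kepler's third law T = 2π√(a³/μ) = 2π × 2.294×10³ = 1.441×10⁴ s.
= 240.2 minutes.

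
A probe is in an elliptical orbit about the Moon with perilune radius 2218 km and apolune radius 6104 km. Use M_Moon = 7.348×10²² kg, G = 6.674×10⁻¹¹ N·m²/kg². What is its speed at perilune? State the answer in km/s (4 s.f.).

μ = GM = 6.674×10⁻¹¹ × 7.348×10²² = 4.904×10¹² m³/s².
Semi-major axis a = (r_p + r_a)/2 = 4161.0 km = 4.161×10⁶ m.
Vis-viva: v² = μ(2/r − 1/a) = 4.904×10¹² × (9.017×10⁻⁷ − 2.403×10⁻⁷) = 3.243×10⁶ m²/s².
v = 1801 m/s = 1.801 km/s.

v ≈ 1.801 km/s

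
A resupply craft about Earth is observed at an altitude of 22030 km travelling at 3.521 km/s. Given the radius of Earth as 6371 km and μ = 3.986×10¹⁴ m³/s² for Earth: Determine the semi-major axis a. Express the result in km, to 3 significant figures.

a ≈ 25400 km

r = 6371 + 22030 = 28401 km = 2.840×10⁷ m.
Specific orbital energy ε = v²/2 − μ/r = (3521)²/2 − 3.986×10¹⁴/2.840×10⁷ = -7.836×10⁶ J/kg.
Since ε = −μ/(2a), a = −μ/(2ε) = 2.543×10⁷ m = 25434 km.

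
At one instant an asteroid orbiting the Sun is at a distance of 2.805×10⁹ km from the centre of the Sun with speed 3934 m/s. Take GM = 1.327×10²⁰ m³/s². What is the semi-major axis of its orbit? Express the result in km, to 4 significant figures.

r = 2.805×10¹² m.
Specific orbital energy ε = v²/2 − μ/r = (3934)²/2 − 1.327×10²⁰/2.805×10¹² = -3.957×10⁷ J/kg.
Since ε = −μ/(2a), a = −μ/(2ε) = 1.677×10¹² m = 1.6768×10⁹ km.

a ≈ 1.677×10⁹ km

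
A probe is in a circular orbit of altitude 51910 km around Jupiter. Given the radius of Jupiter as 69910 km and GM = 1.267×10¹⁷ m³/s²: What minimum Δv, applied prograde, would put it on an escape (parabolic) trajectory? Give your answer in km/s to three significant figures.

r = 69910 + 51910 = 121820 km = 1.2182×10⁸ m.
Circular speed v_c = √(μ/r) = 32250 m/s.
Escape speed v_esc = √(2μ/r) = √2 × v_c = 45610 m/s.
Δv = v_esc − v_c = 13360 m/s = 13.36 km/s.

Δv ≈ 13.4 km/s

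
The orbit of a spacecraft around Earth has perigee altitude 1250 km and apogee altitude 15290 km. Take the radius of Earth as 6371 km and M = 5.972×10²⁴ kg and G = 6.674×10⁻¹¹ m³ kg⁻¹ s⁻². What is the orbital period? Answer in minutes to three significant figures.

T ≈ 294 minutes

μ = GM = 6.674×10⁻¹¹ × 5.972×10²⁴ = 3.986×10¹⁴ m³/s².
r_p = 6371 + 1250 = 7621.0 km = 7.6210×10⁶ m.
r_a = 6371 + 15290 = 21661 km = 2.1661×10⁷ m.
Semi-major axis a = (r_p + r_a)/2 = (7621.0 + 21661)/2 = 14641 km = 1.464×10⁷ m.
By Kepler's third law T = 2π√(a³/μ) = 2π × 2.806×10³ = 1.763×10⁴ s.
= 293.9 minutes.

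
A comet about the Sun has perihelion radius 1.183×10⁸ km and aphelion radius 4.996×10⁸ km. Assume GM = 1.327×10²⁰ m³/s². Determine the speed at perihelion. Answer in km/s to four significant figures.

Semi-major axis a = (r_p + r_a)/2 = 3.0895×10⁸ km = 3.090×10¹¹ m.
Vis-viva: v² = μ(2/r − 1/a) = 1.327×10²⁰ × (1.691×10⁻¹¹ − 3.237×10⁻¹²) = 1.814×10⁹ m²/s².
v = 42590 m/s = 42.59 km/s.

v ≈ 42.59 km/s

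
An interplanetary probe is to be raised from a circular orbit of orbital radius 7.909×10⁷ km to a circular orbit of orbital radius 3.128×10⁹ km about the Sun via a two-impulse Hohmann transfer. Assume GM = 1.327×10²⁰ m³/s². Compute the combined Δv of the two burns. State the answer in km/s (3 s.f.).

r₁ = 7.909×10⁷ km = 7.909×10¹⁰ m.
r₂ = 3.128×10⁹ km = 3.128×10¹² m.
Transfer ellipse a_t = (r₁ + r₂)/2 = 1.604×10¹² m.
At r₁: circular v_c1 = √(μ/r₁) = 40960 m/s; transfer-perihelion v_p = √[μ(2/r₁ − 1/a_t)] = 57210 m/s.
Δv₁ = v_p − v_c1 = 16250 m/s.
At r₂: circular v_c2 = √(μ/r₂) = 6513 m/s; transfer-aphelion v_a = √[μ(2/r₂ − 1/a_t)] = 1447 m/s.
Δv₂ = v_c2 − v_a = 5067 m/s.
Total Δv = Δv₁ + Δv₂ = 21310 m/s = 21.31 km/s.

Δv_total ≈ 21.3 km/s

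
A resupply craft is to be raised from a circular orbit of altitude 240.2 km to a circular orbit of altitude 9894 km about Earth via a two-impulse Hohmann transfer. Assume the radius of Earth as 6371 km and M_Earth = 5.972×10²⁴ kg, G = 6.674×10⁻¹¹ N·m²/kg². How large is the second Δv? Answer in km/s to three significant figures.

Δv ≈ 1.19 km/s

μ = GM = 6.674×10⁻¹¹ × 5.972×10²⁴ = 3.986×10¹⁴ m³/s².
r₁ = 6371 + 240.2 = 6611.2 km = 6.6112×10⁶ m.
r₂ = 6371 + 9894 = 16265 km = 1.6265×10⁷ m.
Transfer ellipse a_t = (r₁ + r₂)/2 = 1.144×10⁷ m.
At r₁: circular v_c1 = √(μ/r₁) = 7764 m/s; transfer-perigee v_p = √[μ(2/r₁ − 1/a_t)] = 9259 m/s.
At r₂: circular v_c2 = √(μ/r₂) = 4950 m/s; transfer-apogee v_a = √[μ(2/r₂ − 1/a_t)] = 3763 m/s.
Δv₂ = v_c2 − v_a = 1187 m/s.
= 1.187 km/s.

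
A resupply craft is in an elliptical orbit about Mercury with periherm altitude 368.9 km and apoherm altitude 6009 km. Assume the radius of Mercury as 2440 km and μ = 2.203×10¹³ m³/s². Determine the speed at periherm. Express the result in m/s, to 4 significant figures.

v ≈ 3431 m/s

r_p = 2440 + 368.9 = 2808.9 km = 2.8089×10⁶ m.
r_a = 2440 + 6009 = 8449.0 km = 8.4490×10⁶ m.
Semi-major axis a = (r_p + r_a)/2 = 5628.9 km = 5.629×10⁶ m.
Vis-viva: v² = μ(2/r − 1/a) = 2.203×10¹³ × (7.120×10⁻⁷ − 1.777×10⁻⁷) = 1.177×10⁷ m²/s².
v = 3431 m/s.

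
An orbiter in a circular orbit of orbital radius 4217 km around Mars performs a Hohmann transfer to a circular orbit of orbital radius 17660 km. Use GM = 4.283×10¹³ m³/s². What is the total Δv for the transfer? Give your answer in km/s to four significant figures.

r₁ = 4217 km = 4.217×10⁶ m.
r₂ = 17660 km = 1.766×10⁷ m.
Transfer ellipse a_t = (r₁ + r₂)/2 = 1.094×10⁷ m.
At r₁: circular v_c1 = √(μ/r₁) = 3187 m/s; transfer-periapsis v_p = √[μ(2/r₁ − 1/a_t)] = 4049 m/s.
Δv₁ = v_p − v_c1 = 862.5 m/s.
At r₂: circular v_c2 = √(μ/r₂) = 1557 m/s; transfer-apoapsis v_a = √[μ(2/r₂ − 1/a_t)] = 966.9 m/s.
Δv₂ = v_c2 − v_a = 590.4 m/s.
Total Δv = Δv₁ + Δv₂ = 1453 m/s = 1.453 km/s.

Δv_total ≈ 1.453 km/s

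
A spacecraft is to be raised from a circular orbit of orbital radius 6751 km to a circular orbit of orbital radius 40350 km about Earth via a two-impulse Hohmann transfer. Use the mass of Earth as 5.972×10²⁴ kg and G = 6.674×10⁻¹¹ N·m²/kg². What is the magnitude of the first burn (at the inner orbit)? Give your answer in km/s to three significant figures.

μ = GM = 6.674×10⁻¹¹ × 5.972×10²⁴ = 3.986×10¹⁴ m³/s².
r₁ = 6751 km = 6.751×10⁶ m.
r₂ = 40350 km = 4.035×10⁷ m.
Transfer ellipse a_t = (r₁ + r₂)/2 = 2.355×10⁷ m.
At r₁: circular v_c1 = √(μ/r₁) = 7684 m/s; transfer-perigee v_p = √[μ(2/r₁ − 1/a_t)] = 10060 m/s.
Δv₁ = v_p − v_c1 = 2374 m/s.
= 2.374 km/s.

Δv ≈ 2.37 km/s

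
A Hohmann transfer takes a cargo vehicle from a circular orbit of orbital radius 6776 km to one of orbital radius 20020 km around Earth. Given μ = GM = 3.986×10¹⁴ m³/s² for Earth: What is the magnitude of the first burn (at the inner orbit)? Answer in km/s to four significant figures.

Δv ≈ 1.706 km/s

r₁ = 6776 km = 6.776×10⁶ m.
r₂ = 20020 km = 2.002×10⁷ m.
Transfer ellipse a_t = (r₁ + r₂)/2 = 1.340×10⁷ m.
At r₁: circular v_c1 = √(μ/r₁) = 7670 m/s; transfer-perigee v_p = √[μ(2/r₁ − 1/a_t)] = 9375 m/s.
Δv₁ = v_p − v_c1 = 1706 m/s.
= 1.706 km/s.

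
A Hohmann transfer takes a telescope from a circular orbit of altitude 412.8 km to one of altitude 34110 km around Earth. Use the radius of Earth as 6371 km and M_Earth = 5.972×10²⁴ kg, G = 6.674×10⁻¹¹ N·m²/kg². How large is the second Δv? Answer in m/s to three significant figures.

Δv ≈ 1460 m/s

μ = GM = 6.674×10⁻¹¹ × 5.972×10²⁴ = 3.986×10¹⁴ m³/s².
r₁ = 6371 + 412.8 = 6783.8 km = 6.7838×10⁶ m.
r₂ = 6371 + 34110 = 40481 km = 4.0481×10⁷ m.
Transfer ellipse a_t = (r₁ + r₂)/2 = 2.363×10⁷ m.
At r₁: circular v_c1 = √(μ/r₁) = 7665 m/s; transfer-perigee v_p = √[μ(2/r₁ − 1/a_t)] = 10030 m/s.
At r₂: circular v_c2 = √(μ/r₂) = 3138 m/s; transfer-apogee v_a = √[μ(2/r₂ − 1/a_t)] = 1681 m/s.
Δv₂ = v_c2 − v_a = 1457 m/s.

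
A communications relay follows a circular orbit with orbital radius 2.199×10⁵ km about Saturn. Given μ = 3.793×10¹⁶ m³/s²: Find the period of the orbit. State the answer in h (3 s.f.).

T ≈ 29.2 h

r = 2.199×10⁵ km = 2.199×10⁸ m.
Kepler's third law: T = 2π√(r³/μ) = 2π√((2.199×10⁸)³ / 3.793×10¹⁶).
r³/μ = 2.803×10⁸ s², so T = 2π × 1.674×10⁴ = 1.052×10⁵ s.
Converting: 1.052×10⁵ s ÷ 3600 = 29.22 h.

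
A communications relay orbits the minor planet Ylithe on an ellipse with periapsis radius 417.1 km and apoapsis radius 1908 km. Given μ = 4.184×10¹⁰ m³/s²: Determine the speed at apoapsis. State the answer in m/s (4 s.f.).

v ≈ 88.70 m/s

Semi-major axis a = (r_p + r_a)/2 = 1162.5 km = 1.163×10⁶ m.
Vis-viva: v² = μ(2/r − 1/a) = 4.184×10¹⁰ × (1.048×10⁻⁶ − 8.602×10⁻⁷) = 7.868×10³ m²/s².
v = 88.70 m/s.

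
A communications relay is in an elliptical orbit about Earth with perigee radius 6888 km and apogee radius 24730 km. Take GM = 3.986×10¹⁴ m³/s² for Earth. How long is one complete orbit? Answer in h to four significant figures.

Semi-major axis a = (r_p + r_a)/2 = (6888.0 + 24730)/2 = 15809 km = 1.581×10⁷ m.
By Kepler's third law T = 2π√(a³/μ) = 2π × 3.148×10³ = 1.978×10⁴ s.
= 5.495 h.

T ≈ 5.495 h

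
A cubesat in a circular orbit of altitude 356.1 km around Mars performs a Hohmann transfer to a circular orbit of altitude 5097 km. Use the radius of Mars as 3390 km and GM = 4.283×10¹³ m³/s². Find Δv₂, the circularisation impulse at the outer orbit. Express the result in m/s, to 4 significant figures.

Δv ≈ 488.4 m/s

r₁ = 3390 + 356.1 = 3746.1 km = 3.7461×10⁶ m.
r₂ = 3390 + 5097 = 8487.0 km = 8.4870×10⁶ m.
Transfer ellipse a_t = (r₁ + r₂)/2 = 6.117×10⁶ m.
At r₁: circular v_c1 = √(μ/r₁) = 3381 m/s; transfer-periapsis v_p = √[μ(2/r₁ − 1/a_t)] = 3983 m/s.
At r₂: circular v_c2 = √(μ/r₂) = 2246 m/s; transfer-apoapsis v_a = √[μ(2/r₂ − 1/a_t)] = 1758 m/s.
Δv₂ = v_c2 − v_a = 488.4 m/s.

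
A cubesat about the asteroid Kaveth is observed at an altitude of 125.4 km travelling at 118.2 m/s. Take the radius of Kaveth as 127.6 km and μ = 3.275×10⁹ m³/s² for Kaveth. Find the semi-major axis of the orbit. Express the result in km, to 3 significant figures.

r = 127.6 + 125.4 = 253.00 km = 2.530×10⁵ m.
Specific orbital energy ε = v²/2 − μ/r = (118.2)²/2 − 3.275×10⁹/2.530×10⁵ = -5.959×10³ J/kg.
Since ε = −μ/(2a), a = −μ/(2ε) = 2.748×10⁵ m = 274.79 km.

a ≈ 275 km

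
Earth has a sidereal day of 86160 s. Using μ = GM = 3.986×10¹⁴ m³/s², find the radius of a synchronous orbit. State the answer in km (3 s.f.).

A synchronous orbit has period T, so by Kepler's third law a = (μT²/4π²)^(1/3).
μT²/4π² = 3.986×10¹⁴ × (8.616×10⁴)² / 39.48 = 7.495×10²² m³.
a = 4.216×10⁷ m = 42163 km.

r_sync ≈ 42200 km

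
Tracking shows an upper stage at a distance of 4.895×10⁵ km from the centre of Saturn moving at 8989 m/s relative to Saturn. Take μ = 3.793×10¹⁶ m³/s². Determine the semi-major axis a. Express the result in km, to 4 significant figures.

r = 4.895×10⁸ m.
Vis-viva rearranged: 1/a = 2/r − v²/μ = 4.086×10⁻⁹ − 2.130×10⁻⁹ = 1.956×10⁻⁹ m⁻¹.
a = 5.114×10⁸ m = 5.1138×10⁵ km.

a ≈ 5.114×10⁵ km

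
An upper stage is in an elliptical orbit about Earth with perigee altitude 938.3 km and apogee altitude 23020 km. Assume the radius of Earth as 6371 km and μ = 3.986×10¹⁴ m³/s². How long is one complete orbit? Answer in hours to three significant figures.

T ≈ 6.87 hours

r_p = 6371 + 938.3 = 7309.3 km = 7.3093×10⁶ m.
r_a = 6371 + 23020 = 29391 km = 2.9391×10⁷ m.
Semi-major axis a = (r_p + r_a)/2 = (7309.3 + 29391)/2 = 18350 km = 1.835×10⁷ m.
By Kepler's third law T = 2π√(a³/μ) = 2π × 3.937×10³ = 2.474×10⁴ s.
= 6.872 hours.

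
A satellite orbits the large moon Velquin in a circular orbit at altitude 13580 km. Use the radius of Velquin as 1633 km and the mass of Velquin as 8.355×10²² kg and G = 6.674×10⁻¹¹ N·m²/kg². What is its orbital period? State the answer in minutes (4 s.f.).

T ≈ 2631 minutes

μ = GM = 6.674×10⁻¹¹ × 8.355×10²² = 5.576×10¹² m³/s².
r = 1633 + 13580 = 15213 km = 1.5213×10⁷ m.
Kepler's third law: T = 2π√(r³/μ) = 2π√((1.521×10⁷)³ / 5.576×10¹²).
r³/μ = 6.314×10⁸ s², so T = 2π × 2.513×10⁴ = 1.579×10⁵ s.
Converting: 1.579×10⁵ s ÷ 60.00 = 2631 minutes.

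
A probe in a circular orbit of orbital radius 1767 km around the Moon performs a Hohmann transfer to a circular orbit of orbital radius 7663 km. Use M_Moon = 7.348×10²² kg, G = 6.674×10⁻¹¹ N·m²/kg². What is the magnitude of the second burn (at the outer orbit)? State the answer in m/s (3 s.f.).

Δv ≈ 310 m/s

μ = GM = 6.674×10⁻¹¹ × 7.348×10²² = 4.904×10¹² m³/s².
r₁ = 1767 km = 1.767×10⁶ m.
r₂ = 7663 km = 7.663×10⁶ m.
Transfer ellipse a_t = (r₁ + r₂)/2 = 4.715×10⁶ m.
At r₁: circular v_c1 = √(μ/r₁) = 1666 m/s; transfer-perilune v_p = √[μ(2/r₁ − 1/a_t)] = 2124 m/s.
At r₂: circular v_c2 = √(μ/r₂) = 800.0 m/s; transfer-apolune v_a = √[μ(2/r₂ − 1/a_t)] = 489.7 m/s.
Δv₂ = v_c2 − v_a = 310.2 m/s.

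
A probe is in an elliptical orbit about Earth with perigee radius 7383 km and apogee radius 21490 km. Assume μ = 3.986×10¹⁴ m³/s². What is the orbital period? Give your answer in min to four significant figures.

T ≈ 287.7 min

Semi-major axis a = (r_p + r_a)/2 = (7383.0 + 21490)/2 = 14436 km = 1.444×10⁷ m.
By Kepler's third law T = 2π√(a³/μ) = 2π × 2.747×10³ = 1.726×10⁴ s.
= 287.7 min.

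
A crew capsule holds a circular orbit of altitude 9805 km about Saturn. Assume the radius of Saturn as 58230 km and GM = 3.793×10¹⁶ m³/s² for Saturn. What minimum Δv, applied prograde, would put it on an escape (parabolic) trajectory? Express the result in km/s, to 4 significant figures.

Δv ≈ 9.780 km/s

r = 58230 + 9805 = 68035 km = 6.8035×10⁷ m.
Circular speed v_c = √(μ/r) = 23610 m/s.
Escape speed v_esc = √(2μ/r) = √2 × v_c = 33390 m/s.
Δv = v_esc − v_c = 9780 m/s = 9.780 km/s.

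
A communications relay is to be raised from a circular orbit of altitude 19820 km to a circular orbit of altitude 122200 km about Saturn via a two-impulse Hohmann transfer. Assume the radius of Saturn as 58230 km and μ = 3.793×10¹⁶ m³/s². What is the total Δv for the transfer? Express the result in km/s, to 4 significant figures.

Δv_total ≈ 7.234 km/s

r₁ = 58230 + 19820 = 78050 km = 7.8050×10⁷ m.
r₂ = 58230 + 122200 = 180430 km = 1.8043×10⁸ m.
Transfer ellipse a_t = (r₁ + r₂)/2 = 1.292×10⁸ m.
At r₁: circular v_c1 = √(μ/r₁) = 22040 m/s; transfer-perikrone v_p = √[μ(2/r₁ − 1/a_t)] = 26050 m/s.
Δv₁ = v_p − v_c1 = 4002 m/s.
At r₂: circular v_c2 = √(μ/r₂) = 14500 m/s; transfer-apokrone v_a = √[μ(2/r₂ − 1/a_t)] = 11270 m/s.
Δv₂ = v_c2 − v_a = 3232 m/s.
Total Δv = Δv₁ + Δv₂ = 7234 m/s = 7.234 km/s.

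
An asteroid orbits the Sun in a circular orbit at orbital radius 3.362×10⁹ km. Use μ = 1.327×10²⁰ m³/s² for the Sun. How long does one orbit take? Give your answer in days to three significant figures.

T ≈ 38900 days

r = 3.362×10⁹ km = 3.362×10¹² m.
Kepler's third law: T = 2π√(r³/μ) = 2π√((3.362×10¹²)³ / 1.327×10²⁰).
r³/μ = 2.864×10¹⁷ s², so T = 2π × 5.351×10⁸ = 3.362×10⁹ s.
Converting: 3.362×10⁹ s ÷ 86400 = 38920 days.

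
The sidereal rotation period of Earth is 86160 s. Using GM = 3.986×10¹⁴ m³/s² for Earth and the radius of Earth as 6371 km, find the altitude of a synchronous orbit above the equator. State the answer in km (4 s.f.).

A synchronous orbit has period T, so by Kepler's third law a = (μT²/4π²)^(1/3).
μT²/4π² = 3.986×10¹⁴ × (8.616×10⁴)² / 39.48 = 7.495×10²² m³.
a = 4.216×10⁷ m = 42163 km.
Altitude h = a − R = 42163 − 6371 = 35792 km.

h_sync ≈ 35790 km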